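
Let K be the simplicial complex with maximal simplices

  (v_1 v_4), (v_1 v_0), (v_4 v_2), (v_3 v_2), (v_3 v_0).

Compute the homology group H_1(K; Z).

H_1 = Z.

Take the total order v_0 < v_1 < v_2 < v_3 < v_4 on the vertex set. Then K (dimension 1) consists of the simplices:

  0-simplices (5): [v_0], [v_1], [v_2], [v_3], [v_4]
  1-simplices (5): [v_0,v_1], [v_0,v_3], [v_1,v_4], [v_2,v_3], [v_2,v_4]

so the chain groups are C_0 ≅ Z^5, C_1 ≅ Z^5.

∂_1: C_1 → C_0 maps an edge to its endpoints' difference, ∂[p,q] = q − p. For instance
  ∂[v_1,v_4] = [v_4] − [v_1].
As a 5×5 matrix over Z this has rank 4, with invariant factors (1,1,1,1).

Reading off H_k = ker ∂_k / im ∂_{k+1}:

  H_1: rank ker ∂_1 − rank ∂_2 = (5 − 4) − 0 = 1, and there is no ∂_2, so H_1 ≅ Z.

(K is a triangulation of the circle S^1.)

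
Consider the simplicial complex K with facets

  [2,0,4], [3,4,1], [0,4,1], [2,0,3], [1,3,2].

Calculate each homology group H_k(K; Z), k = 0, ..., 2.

H_0 ≅ Z,  H_1 ≅ Z,  H_2 = 0.

Take the total order 0 < 1 < 2 < 3 < 4 on the vertex set. Then K (dimension 2) consists of the simplices:

  0-simplices (5): [0], [1], [2], [3], [4]
  1-simplices (10): [0,1], [0,2], [0,3], [0,4], [1,2], [1,3], [1,4], [2,3], [2,4], [3,4]
  2-simplices (5): [0,1,4], [0,2,3], [0,2,4], [1,2,3], [1,3,4]

Hence C_0 ≅ Z^5, C_1 ≅ Z^10, C_2 ≅ Z^5.

The boundary map ∂_1: C_1 → C_0 is given by ∂[p,q] = [q] − [p].
The 5×10 boundary matrix has rank 4 and Smith normal form diag(1,1,1,1).

The boundary map ∂_2: C_2 → C_1 acts by ∂[p,q,r] = [q,r] − [p,r] + [p,q]. For instance
  ∂[1,3,4] = [3,4] − [1,4] + [1,3],
  ∂[1,2,3] = [2,3] − [1,3] + [1,2].
This gives a 10×5 integer matrix of rank 5; reducing to Smith normal form yields diagonal entries (1,1,1,1,1).

Reading off H_k = ker ∂_k / im ∂_{k+1}:

  H_0: rank C_0 − rank ∂_1 = 5 − 4 = 1, and the invariant factors of ∂_1 are all 1, so H_0 ≅ Z.
  H_1: rank ker ∂_1 − rank ∂_2 = (10 − 4) − 5 = 1, and the invariant factors of ∂_2 are all 1, so H_1 ≅ Z.
  H_2: rank ker ∂_2 − rank ∂_3 = (5 − 5) − 0 = 0, and there is no ∂_3, so H_2 ≅ 0.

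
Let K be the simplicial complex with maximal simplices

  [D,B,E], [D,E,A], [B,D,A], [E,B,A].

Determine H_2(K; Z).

H_2 = Z.

K has 4 vertices, 6 edges, 4 triangles.
rank ∂_2 = 3, rank ∂_3 = 0 ⇒ b_2 = 4 − 3 − 0 = 1. So H_2 ≅ Z.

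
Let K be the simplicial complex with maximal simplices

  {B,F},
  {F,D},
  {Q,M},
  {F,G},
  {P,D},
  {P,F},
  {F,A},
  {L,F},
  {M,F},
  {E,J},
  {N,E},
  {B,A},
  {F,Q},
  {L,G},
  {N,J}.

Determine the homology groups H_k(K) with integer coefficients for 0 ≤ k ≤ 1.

H_0 ≅ Z^2,  H_1 ≅ Z^5.

We work with the vertex ordering A < B < D < E < F < G < J < L < M < N < P < Q. The simplices of K, each written with vertices in increasing order, are:

  0-simplices (12): A, B, D, E, F, G, J, L, M, N, P, Q
  1-simplices (15): AB, AF, BF, DF, DP, EJ, EN, FG, FL, FM, FP, FQ, GL, JN, MQ

Hence C_0 ≅ Z^12, C_1 ≅ Z^15.

Boundary ∂_1: C_1 → C_0 maps an edge to its endpoints' difference, ∂[p,q] = q − p. For instance
  ∂DP = P − D.
As a 12×15 matrix over Z this has rank 10, with invariant factors (1,1,1,1,1,1,1,1,1,1).

Now H_k = ker ∂_k / im ∂_{k+1}, so:

  H_0: rank C_0 − rank ∂_1 = 12 − 10 = 2, and the invariant factors of ∂_1 are all 1, so H_0 ≅ Z^2.
  H_1: rank ker ∂_1 − rank ∂_2 = (15 − 10) − 0 = 5, and there is no ∂_2, so H_1 ≅ Z^5.

As a check, the Euler characteristic is 12 − 15 = -3, which agrees with 2 − 5 = -3.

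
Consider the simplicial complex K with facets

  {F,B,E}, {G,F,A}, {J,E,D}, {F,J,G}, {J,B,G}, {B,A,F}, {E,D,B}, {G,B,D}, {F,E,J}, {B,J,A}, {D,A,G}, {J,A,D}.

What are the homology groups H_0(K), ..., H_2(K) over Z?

Order the vertices as A < B < D < E < F < G < J. Listing each simplex with vertices in this order, K has dimension 2 with simplices:

  0-simplices (7): A, B, D, E, F, G, J
  1-simplices (18): AB, AD, AF, AG, AJ, BD, BE, BF, BG, BJ, DE, DG, DJ, EF, EJ, FG, FJ, GJ
  2-simplices (12): ABF, ABJ, ADG, ADJ, AFG, BDE, BDG, BEF, BGJ, DEJ, EFJ, FGJ

so the chain groups are C_0 ≅ Z^7, C_1 ≅ Z^18, C_2 ≅ Z^12.

∂_1: C_1 → C_0 sends each edge [p,q] (with p < q) to q − p.
The 7×18 boundary matrix has rank 6 and Smith normal form diag(1,1,1,1,1,1).

Boundary ∂_2: C_2 → C_1 maps a triangle to the signed sum of its edges. For instance
  ∂ADJ = DJ − AJ + AD,
  ∂ABJ = BJ − AJ + AB.
This gives a 18×12 integer matrix of rank 12; reducing to Smith normal form yields diagonal entries (1,1,1,1,1,1,1,1,1,1,1,2).

Computing H_k = (kernel of ∂_k) / (image of ∂_{k+1}):

  H_0: rank C_0 − rank ∂_1 = 7 − 6 = 1, and the invariant factors of ∂_1 are all 1, so H_0 ≅ Z.
  H_1: rank ker ∂_1 − rank ∂_2 = (18 − 6) − 12 = 0, and ∂_2 has invariant factor 2 > 1, so H_1 ≅ Z_2.
  H_2: rank ker ∂_2 − rank ∂_3 = (12 − 12) − 0 = 0, and there is no ∂_3, so H_2 ≅ 0.

As a check, the Euler characteristic is 7 − 18 + 12 = 1, which agrees with 1 − 0 + 0 = 1.
(K is a triangulation of the real projective plane RP^2.)

H_0 ≅ Z,  H_1 ≅ Z_2,  H_2 = 0.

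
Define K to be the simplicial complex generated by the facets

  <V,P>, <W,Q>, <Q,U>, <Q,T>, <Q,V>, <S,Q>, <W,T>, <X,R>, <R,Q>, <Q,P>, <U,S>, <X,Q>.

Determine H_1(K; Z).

H_1 = Z^4.

K has 9 vertices, 12 edges.
rank ∂_1 = 8, rank ∂_2 = 0 ⇒ b_1 = 12 − 8 − 0 = 4. So H_1 = Z^4.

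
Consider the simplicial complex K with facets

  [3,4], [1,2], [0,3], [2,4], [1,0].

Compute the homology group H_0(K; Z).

We work with the vertex ordering 0 < 1 < 2 < 3 < 4. The simplices of K, each written with vertices in increasing order, are:

  0-simplices (5): [0], [1], [2], [3], [4]
  1-simplices (5): [0,1], [0,3], [1,2], [2,4], [3,4]

giving chain groups C_0 ≅ Z^5, C_1 ≅ Z^5.

∂_1: C_1 → C_0 is given by ∂[p,q] = [q] − [p]. For instance
  ∂[3,4] = [4] − [3].
As a 5×5 matrix over Z this has rank 4, with invariant factors (1,1,1,1).

Computing H_k = (kernel of ∂_k) / (image of ∂_{k+1}):

  H_0: rank C_0 − rank ∂_1 = 5 − 4 = 1, and the invariant factors of ∂_1 are all 1, so H_0 = Z.

H_0 = Z.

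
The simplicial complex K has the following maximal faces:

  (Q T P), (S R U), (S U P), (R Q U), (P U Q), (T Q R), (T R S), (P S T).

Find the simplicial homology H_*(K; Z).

Order the vertices as P < Q < R < S < T < U. Listing each simplex with vertices in this order, K has dimension 2 with simplices:

  0-simplices (6): P, Q, R, S, T, U
  1-simplices (12): PQ, PS, PT, PU, QR, QT, QU, RS, RT, RU, ST, SU
  2-simplices (8): PQT, PQU, PST, PSU, QRT, QRU, RST, RSU

Hence C_0 ≅ Z^6, C_1 ≅ Z^12, C_2 ≅ Z^8.

∂_1: C_1 → C_0 is given by ∂[p,q] = [q] − [p]. For instance
  ∂RU = U − R.
The resulting 6×12 matrix has rank 5, and its Smith normal form has invariant factors (1,1,1,1,1).

Boundary ∂_2: C_2 → C_1 sends each 2-simplex [p,q,r] to [q,r] − [p,r] + [p,q]. For instance
  ∂QRU = RU − QU + QR,
  ∂PST = ST − PT + PS.
As a 12×8 matrix over Z this has rank 7, with invariant factors (1,1,1,1,1,1,1).

Computing H_k = (kernel of ∂_k) / (image of ∂_{k+1}):

  H_0: rank C_0 − rank ∂_1 = 6 − 5 = 1, and the invariant factors of ∂_1 are all 1, so H_0 ≅ Z.
  H_1: rank ker ∂_1 − rank ∂_2 = (12 − 5) − 7 = 0, and the invariant factors of ∂_2 are all 1, so H_1 ≅ 0.
  H_2: rank ker ∂_2 − rank ∂_3 = (8 − 7) − 0 = 1, and there is no ∂_3, so H_2 ≅ Z.

H_0 ≅ Z,  H_1 = 0,  H_2 ≅ Z.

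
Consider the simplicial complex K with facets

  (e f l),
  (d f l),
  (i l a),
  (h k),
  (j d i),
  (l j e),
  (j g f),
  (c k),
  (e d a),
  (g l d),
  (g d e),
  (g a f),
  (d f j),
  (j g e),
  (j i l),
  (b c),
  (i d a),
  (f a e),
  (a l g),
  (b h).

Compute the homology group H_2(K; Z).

H_2 = Z.

Take the total order a < b < c < d < e < f < g < h < i < j < k < l on the vertex set. Then K (dimension 2) consists of the simplices:

  0-simplices (12): a, b, c, d, e, f, g, h, i, j, k, l
  1-simplices (28): ad, ae, af, ag, ai, al, bc, bh, ck, de, df, dg, di, dj, dl, ef, eg, ej, el, fg, fj, fl, gj, gl, hk, ij, il, jl
  2-simplices (16): ade, adi, aef, afg, agl, ail, deg, dfj, dfl, dgl, dij, efl, egj, ejl, fgj, ijl

so the chain groups are C_0 ≅ Z^12, C_1 ≅ Z^28, C_2 ≅ Z^16.

∂_1: C_1 → C_0 sends each edge [p,q] (with p < q) to q − p. For instance
  ∂ck = k − c.
As a 12×28 matrix over Z this has rank 10, with invariant factors (1,1,1,1,1,1,1,1,1,1).

Boundary ∂_2: C_2 → C_1 maps a triangle to the signed sum of its edges. For instance
  ∂ail = il − al + ai,
  ∂dij = ij − dj + di.
This gives a 28×16 integer matrix of rank 15; reducing to Smith normal form yields diagonal entries (1,1,1,1,1,1,1,1,1,1,1,1,1,1,1).

From H_k ≅ ker(∂_k) / im(∂_{k+1}) we obtain:

  H_2: rank ker ∂_2 − rank ∂_3 = (16 − 15) − 0 = 1, and there is no ∂_3, so H_2 = Z.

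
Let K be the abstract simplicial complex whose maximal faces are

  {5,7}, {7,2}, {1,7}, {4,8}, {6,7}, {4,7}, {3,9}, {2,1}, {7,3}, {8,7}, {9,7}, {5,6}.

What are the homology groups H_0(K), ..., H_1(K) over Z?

We work with the vertex ordering 1 < 2 < 3 < 4 < 5 < 6 < 7 < 8 < 9. The simplices of K, each written with vertices in increasing order, are:

  0-simplices (9): [1], [2], [3], [4], [5], [6], [7], [8], [9]
  1-simplices (12): [1,2], [1,7], [2,7], [3,7], [3,9], [4,7], [4,8], [5,6], [5,7], [6,7], [7,8], [7,9]

Hence C_0 ≅ Z^9, C_1 ≅ Z^12.

Boundary ∂_1: C_1 → C_0 sends each edge [p,q] (with p < q) to q − p.
The 9×12 boundary matrix has rank 8 and Smith normal form diag(1,1,1,1,1,1,1,1).

Now H_k = ker ∂_k / im ∂_{k+1}, so:

  H_0: rank C_0 − rank ∂_1 = 9 − 8 = 1, and the invariant factors of ∂_1 are all 1, so H_0 = Z.
  H_1: rank ker ∂_1 − rank ∂_2 = (12 − 8) − 0 = 4, and there is no ∂_2, so H_1 = Z^4.

As a check, the Euler characteristic is 9 − 12 = -3, which agrees with 1 − 4 = -3.

H_0 = Z,  H_1 = Z^4.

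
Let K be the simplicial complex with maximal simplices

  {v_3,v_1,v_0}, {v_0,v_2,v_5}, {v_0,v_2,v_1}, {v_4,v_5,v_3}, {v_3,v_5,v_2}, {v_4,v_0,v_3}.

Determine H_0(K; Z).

H_0 ≅ Z.

Fix the vertex order v_0 < v_1 < v_2 < v_3 < v_4 < v_5 and write every simplex with vertices in increasing order. Then dim K = 2 and the simplices of K are:

  0-simplices (6): [v_0], [v_1], [v_2], [v_3], [v_4], [v_5]
  1-simplices (12): [v_0,v_1], [v_0,v_2], [v_0,v_3], [v_0,v_4], [v_0,v_5], [v_1,v_2], [v_1,v_3], [v_2,v_3], [v_2,v_5], [v_3,v_4], [v_3,v_5], [v_4,v_5]
  2-simplices (6): [v_0,v_1,v_2], [v_0,v_1,v_3], [v_0,v_2,v_5], [v_0,v_3,v_4], [v_2,v_3,v_5], [v_3,v_4,v_5]

so the chain groups are C_0 ≅ Z^6, C_1 ≅ Z^12, C_2 ≅ Z^6.

The boundary map ∂_1: C_1 → C_0 is given by ∂[p,q] = [q] − [p]. For instance
  ∂[v_0,v_1] = [v_1] − [v_0].
The 6×12 boundary matrix has rank 5 and Smith normal form diag(1,1,1,1,1).

The boundary map ∂_2: C_2 → C_1 acts by ∂[p,q,r] = [q,r] − [p,r] + [p,q]. For instance
  ∂[v_2,v_3,v_5] = [v_3,v_5] − [v_2,v_5] + [v_2,v_3],
  ∂[v_0,v_1,v_3] = [v_1,v_3] − [v_0,v_3] + [v_0,v_1].
The 12×6 boundary matrix has rank 6 and Smith normal form diag(1,1,1,1,1,1).

Reading off H_k = ker ∂_k / im ∂_{k+1}:

  H_0: rank C_0 − rank ∂_1 = 6 − 5 = 1, and the invariant factors of ∂_1 are all 1, so H_0 = Z.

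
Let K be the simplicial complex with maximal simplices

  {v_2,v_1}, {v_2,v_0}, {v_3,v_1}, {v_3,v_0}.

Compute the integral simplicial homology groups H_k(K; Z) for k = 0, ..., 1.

Take the total order v_0 < v_1 < v_2 < v_3 on the vertex set. Then K (dimension 1) consists of the simplices:

  0-simplices (4): [v_0], [v_1], [v_2], [v_3]
  1-simplices (4): [v_0,v_2], [v_0,v_3], [v_1,v_2], [v_1,v_3]

so the chain groups are C_0 ≅ Z^4, C_1 ≅ Z^4.

The boundary map ∂_1: C_1 → C_0 is given by ∂[p,q] = [q] − [p]. For instance
  ∂[v_1,v_3] = [v_3] − [v_1].
This gives a 4×4 integer matrix of rank 3; reducing to Smith normal form yields diagonal entries (1,1,1).

From H_k ≅ ker(∂_k) / im(∂_{k+1}) we obtain:

  H_0: rank C_0 − rank ∂_1 = 4 − 3 = 1, and the invariant factors of ∂_1 are all 1, so H_0 = Z.
  H_1: rank ker ∂_1 − rank ∂_2 = (4 − 3) − 0 = 1, and there is no ∂_2, so H_1 = Z.

As a check, the Euler characteristic is 4 − 4 = 0, which agrees with 1 − 1 = 0.
(K is a triangulation of the circle S^1.)

H_0 ≅ Z,  H_1 ≅ Z.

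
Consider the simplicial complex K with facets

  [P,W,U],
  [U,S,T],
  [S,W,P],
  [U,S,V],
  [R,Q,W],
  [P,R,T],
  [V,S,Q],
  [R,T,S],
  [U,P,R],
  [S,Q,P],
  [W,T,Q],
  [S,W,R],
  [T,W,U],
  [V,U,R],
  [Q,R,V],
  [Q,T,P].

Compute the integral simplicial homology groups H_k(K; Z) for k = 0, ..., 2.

H_0 ≅ Z,  H_1 ≅ Z^2,  H_2 ≅ Z.

Take the total order P < Q < R < S < T < U < V < W on the vertex set. Then K (dimension 2) consists of the simplices:

  0-simplices (8): P, Q, R, S, T, U, V, W
  1-simplices (24): PQ, PR, PS, PT, PU, PW, QR, QS, QT, QV, QW, RS, RT, RU, RV, RW, ST, SU, SV, SW, TU, TW, UV, UW
  2-simplices (16): PQS, PQT, PRT, PRU, PSW, PUW, QRV, QRW, QSV, QTW, RST, RSW, RUV, STU, SUV, TUW

so the chain groups are C_0 ≅ Z^8, C_1 ≅ Z^24, C_2 ≅ Z^16.

Boundary ∂_1: C_1 → C_0 sends each edge [p,q] (with p < q) to q − p.
As a 8×24 matrix over Z this has rank 7, with invariant factors (1,1,1,1,1,1,1).

∂_2: C_2 → C_1 acts by ∂[p,q,r] = [q,r] − [p,r] + [p,q]. For instance
  ∂RUV = UV − RV + RU,
  ∂PQT = QT − PT + PQ.
As a 24×16 matrix over Z this has rank 15, with invariant factors (1,1,1,1,1,1,1,1,1,1,1,1,1,1,1).

Now H_k = ker ∂_k / im ∂_{k+1}, so:

  H_0: rank C_0 − rank ∂_1 = 8 − 7 = 1, and the invariant factors of ∂_1 are all 1, so H_0 = Z.
  H_1: rank ker ∂_1 − rank ∂_2 = (24 − 7) − 15 = 2, and the invariant factors of ∂_2 are all 1, so H_1 = Z^2.
  H_2: rank ker ∂_2 − rank ∂_3 = (16 − 15) − 0 = 1, and there is no ∂_3, so H_2 = Z.

(K is a triangulation of the torus T^2.)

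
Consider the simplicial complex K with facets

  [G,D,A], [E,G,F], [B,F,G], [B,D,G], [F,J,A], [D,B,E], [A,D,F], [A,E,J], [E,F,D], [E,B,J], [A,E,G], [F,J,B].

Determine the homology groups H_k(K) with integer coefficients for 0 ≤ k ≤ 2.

H_0 ≅ Z,  H_1 ≅ Z/2,  H_2 = 0.

We work with the vertex ordering A < B < D < E < F < G < J. The simplices of K, each written with vertices in increasing order, are:

  0-simplices (7): A, B, D, E, F, G, J
  1-simplices (18): AD, AE, AF, AG, AJ, BD, BE, BF, BG, BJ, DE, DF, DG, EF, EG, EJ, FG, FJ
  2-simplices (12): ADF, ADG, AEG, AEJ, AFJ, BDE, BDG, BEJ, BFG, BFJ, DEF, EFG

giving chain groups C_0 ≅ Z^7, C_1 ≅ Z^18, C_2 ≅ Z^12.

Boundary ∂_1: C_1 → C_0 maps an edge to its endpoints' difference, ∂[p,q] = q − p. For instance
  ∂EJ = J − E.
This gives a 7×18 integer matrix of rank 6; reducing to Smith normal form yields diagonal entries (1,1,1,1,1,1).

The boundary map ∂_2: C_2 → C_1 sends each 2-simplex [p,q,r] to [q,r] − [p,r] + [p,q]. For instance
  ∂BDG = DG − BG + BD,
  ∂BDE = DE − BE + BD.
The resulting 18×12 matrix has rank 12, and its Smith normal form has invariant factors (1,1,1,1,1,1,1,1,1,1,1,2).

Reading off H_k = ker ∂_k / im ∂_{k+1}:

  H_0: rank C_0 − rank ∂_1 = 7 − 6 = 1, and the invariant factors of ∂_1 are all 1, so H_0 ≅ Z.
  H_1: rank ker ∂_1 − rank ∂_2 = (18 − 6) − 12 = 0, and ∂_2 has invariant factor 2 > 1, so H_1 ≅ Z/2.
  H_2: rank ker ∂_2 − rank ∂_3 = (12 − 12) − 0 = 0, and there is no ∂_3, so H_2 ≅ 0.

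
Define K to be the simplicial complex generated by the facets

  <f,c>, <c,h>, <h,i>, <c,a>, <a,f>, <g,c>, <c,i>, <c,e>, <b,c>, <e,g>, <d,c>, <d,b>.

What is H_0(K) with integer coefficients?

Fix the vertex order a < b < c < d < e < f < g < h < i and write every simplex with vertices in increasing order. Then dim K = 1 and the simplices of K are:

  0-simplices (9): a, b, c, d, e, f, g, h, i
  1-simplices (12): ac, af, bc, bd, cd, ce, cf, cg, ch, ci, eg, hi

so the chain groups are C_0 ≅ Z^9, C_1 ≅ Z^12.

Boundary ∂_1: C_1 → C_0 sends each edge [p,q] (with p < q) to q − p. For instance
  ∂cg = g − c.
This gives a 9×12 integer matrix of rank 8; reducing to Smith normal form yields diagonal entries (1,1,1,1,1,1,1,1).

From H_k ≅ ker(∂_k) / im(∂_{k+1}) we obtain:

  H_0: rank C_0 − rank ∂_1 = 9 − 8 = 1, and the invariant factors of ∂_1 are all 1, so H_0 ≅ Z.

H_0 = Z.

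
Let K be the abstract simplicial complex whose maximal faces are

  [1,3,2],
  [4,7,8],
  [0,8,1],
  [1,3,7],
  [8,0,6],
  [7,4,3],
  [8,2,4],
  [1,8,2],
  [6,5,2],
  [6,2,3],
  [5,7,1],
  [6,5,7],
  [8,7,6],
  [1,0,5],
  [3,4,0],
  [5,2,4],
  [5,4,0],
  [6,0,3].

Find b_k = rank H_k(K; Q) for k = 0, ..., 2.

b_0 = 1, b_1 = 2, b_2 = 1.

Order the vertices as 0 < 1 < 2 < 3 < 4 < 5 < 6 < 7 < 8. Listing each simplex with vertices in this order, K has dimension 2 with simplices:

  0-simplices (9): [0], [1], [2], [3], [4], [5], [6], [7], [8]
  1-simplices (27): (27 of them)
  2-simplices (18): [0,1,5], [0,1,8], [0,3,4], [0,3,6], [0,4,5], [0,6,8], [1,2,3], [1,2,8], [1,3,7], [1,5,7], [2,3,6], [2,4,5], [2,4,8], [2,5,6], [3,4,7], [4,7,8], [5,6,7], [6,7,8]

giving chain groups C_0 ≅ Z^9, C_1 ≅ Z^27, C_2 ≅ Z^18.

The boundary map ∂_1: C_1 → C_0 sends each edge [p,q] (with p < q) to q − p.
The resulting 9×27 matrix has rank 8, and its Smith normal form has invariant factors (1,1,1,1,1,1,1,1).

∂_2: C_2 → C_1 acts by ∂[p,q,r] = [q,r] − [p,r] + [p,q]. For instance
  ∂[1,5,7] = [5,7] − [1,7] + [1,5],
  ∂[0,1,8] = [1,8] − [0,8] + [0,1].
The resulting 27×18 matrix has rank 17, and its Smith normal form has invariant factors (1,1,1,1,1,1,1,1,1,1,1,1,1,1,1,1,1).

Reading off H_k = ker ∂_k / im ∂_{k+1}:

  H_0: rank C_0 − rank ∂_1 = 9 − 8 = 1, and the invariant factors of ∂_1 are all 1, so H_0 = Z.
  H_1: rank ker ∂_1 − rank ∂_2 = (27 − 8) − 17 = 2, and the invariant factors of ∂_2 are all 1, so H_1 = Z^2.
  H_2: rank ker ∂_2 − rank ∂_3 = (18 − 17) − 0 = 1, and there is no ∂_3, so H_2 = Z.

Hence the Betti numbers are b_0 = 1, b_1 = 2, b_2 = 1.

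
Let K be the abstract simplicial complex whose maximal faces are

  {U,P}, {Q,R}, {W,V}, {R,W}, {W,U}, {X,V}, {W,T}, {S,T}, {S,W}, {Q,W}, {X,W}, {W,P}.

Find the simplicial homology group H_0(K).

H_0 ≅ Z.

We work with the vertex ordering P < Q < R < S < T < U < V < W < X. The simplices of K, each written with vertices in increasing order, are:

  0-simplices (9): P, Q, R, S, T, U, V, W, X
  1-simplices (12): PU, PW, QR, QW, RW, ST, SW, TW, UW, VW, VX, WX

Hence C_0 ≅ Z^9, C_1 ≅ Z^12.

The boundary map ∂_1: C_1 → C_0 sends each edge [p,q] (with p < q) to q − p.
The 9×12 boundary matrix has rank 8 and Smith normal form diag(1,1,1,1,1,1,1,1).

Computing H_k = (kernel of ∂_k) / (image of ∂_{k+1}):

  H_0: rank C_0 − rank ∂_1 = 9 − 8 = 1, and the invariant factors of ∂_1 are all 1, so H_0 = Z.

(K is a triangulation of a wedge of 4 circles.)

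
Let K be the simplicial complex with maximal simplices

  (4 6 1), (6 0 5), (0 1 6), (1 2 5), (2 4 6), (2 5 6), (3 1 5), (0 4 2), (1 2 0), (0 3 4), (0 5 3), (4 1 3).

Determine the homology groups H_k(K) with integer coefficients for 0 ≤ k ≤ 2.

Take the total order 0 < 1 < 2 < 3 < 4 < 5 < 6 on the vertex set. Then K (dimension 2) consists of the simplices:

  0-simplices (7): [0], [1], [2], [3], [4], [5], [6]
  1-simplices (18): [0,1], [0,2], [0,3], [0,4], [0,5], [0,6], [1,2], [1,3], [1,4], [1,5], [1,6], [2,4], [2,5], [2,6], [3,4], [3,5], [4,6], [5,6]
  2-simplices (12): [0,1,2], [0,1,6], [0,2,4], [0,3,4], [0,3,5], [0,5,6], [1,2,5], [1,3,4], [1,3,5], [1,4,6], [2,4,6], [2,5,6]

giving chain groups C_0 ≅ Z^7, C_1 ≅ Z^18, C_2 ≅ Z^12.

∂_1: C_1 → C_0 sends each edge [p,q] (with p < q) to q − p. For instance
  ∂[2,5] = [5] − [2].
The resulting 7×18 matrix has rank 6, and its Smith normal form has invariant factors (1,1,1,1,1,1).

∂_2: C_2 → C_1 acts by ∂[p,q,r] = [q,r] − [p,r] + [p,q]. For instance
  ∂[0,1,6] = [1,6] − [0,6] + [0,1],
  ∂[0,2,4] = [2,4] − [0,4] + [0,2].
As a 18×12 matrix over Z this has rank 12, with invariant factors (1,1,1,1,1,1,1,1,1,1,1,2).

From H_k ≅ ker(∂_k) / im(∂_{k+1}) we obtain:

  H_0: rank C_0 − rank ∂_1 = 7 − 6 = 1, and the invariant factors of ∂_1 are all 1, so H_0 ≅ Z.
  H_1: rank ker ∂_1 − rank ∂_2 = (18 − 6) − 12 = 0, and ∂_2 has invariant factor 2 > 1, so H_1 ≅ Z/2.
  H_2: rank ker ∂_2 − rank ∂_3 = (12 − 12) − 0 = 0, and there is no ∂_3, so H_2 ≅ 0.

(K is a triangulation of the real projective plane RP^2.)

H_0 ≅ Z,  H_1 ≅ Z/2,  H_2 = 0.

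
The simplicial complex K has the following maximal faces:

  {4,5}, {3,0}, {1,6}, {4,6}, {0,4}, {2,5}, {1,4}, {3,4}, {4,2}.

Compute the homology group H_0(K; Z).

H_0 = Z.

Take the total order 0 < 1 < 2 < 3 < 4 < 5 < 6 on the vertex set. Then K (dimension 1) consists of the simplices:

  0-simplices (7): [0], [1], [2], [3], [4], [5], [6]
  1-simplices (9): [0,3], [0,4], [1,4], [1,6], [2,4], [2,5], [3,4], [4,5], [4,6]

so the chain groups are C_0 ≅ Z^7, C_1 ≅ Z^9.

The boundary map ∂_1: C_1 → C_0 is given by ∂[p,q] = [q] − [p]. For instance
  ∂[0,4] = [4] − [0].
As a 7×9 matrix over Z this has rank 6, with invariant factors (1,1,1,1,1,1).

Computing H_k = (kernel of ∂_k) / (image of ∂_{k+1}):

  H_0: rank C_0 − rank ∂_1 = 7 − 6 = 1, and the invariant factors of ∂_1 are all 1, so H_0 ≅ Z.

(K is a triangulation of a wedge of 3 circles.)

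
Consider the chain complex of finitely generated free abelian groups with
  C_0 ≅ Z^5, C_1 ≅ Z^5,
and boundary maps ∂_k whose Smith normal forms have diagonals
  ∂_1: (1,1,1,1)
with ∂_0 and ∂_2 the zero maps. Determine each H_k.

H_0 ≅ Z,  H_1 ≅ Z.

H_0: b_0 = 5 − 0 − 4 = 1; torsion from ∂_1 factors > 1: none. So H_0 ≅ Z.
H_1: b_1 = 5 − 4 − 0 = 1; torsion from ∂_2 factors > 1: none. So H_1 ≅ Z.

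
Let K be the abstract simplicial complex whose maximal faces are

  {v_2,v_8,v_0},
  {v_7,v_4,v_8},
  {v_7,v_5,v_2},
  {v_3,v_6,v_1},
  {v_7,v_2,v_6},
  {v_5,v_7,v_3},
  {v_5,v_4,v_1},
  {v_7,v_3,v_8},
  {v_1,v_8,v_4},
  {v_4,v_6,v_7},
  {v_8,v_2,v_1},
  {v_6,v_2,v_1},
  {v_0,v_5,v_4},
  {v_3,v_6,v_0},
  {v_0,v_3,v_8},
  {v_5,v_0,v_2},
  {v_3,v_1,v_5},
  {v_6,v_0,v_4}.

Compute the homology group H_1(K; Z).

Fix the vertex order v_0 < v_1 < v_2 < v_3 < v_4 < v_5 < v_6 < v_7 < v_8 and write every simplex with vertices in increasing order. Then dim K = 2 and the simplices of K are:

  0-simplices (9): [v_0], [v_1], [v_2], [v_3], [v_4], [v_5], [v_6], [v_7], [v_8]
  1-simplices (27): (27 of them)
  2-simplices (18): (18 of them)

so the chain groups are C_0 ≅ Z^9, C_1 ≅ Z^27, C_2 ≅ Z^18.

The boundary map ∂_1: C_1 → C_0 sends each edge [p,q] (with p < q) to q − p. For instance
  ∂[v_4,v_5] = [v_5] − [v_4].
The resulting 9×27 matrix has rank 8, and its Smith normal form has invariant factors (1,1,1,1,1,1,1,1).

The boundary map ∂_2: C_2 → C_1 maps a triangle to the signed sum of its edges. For instance
  ∂[v_1,v_2,v_6] = [v_2,v_6] − [v_1,v_6] + [v_1,v_2],
  ∂[v_2,v_6,v_7] = [v_6,v_7] − [v_2,v_7] + [v_2,v_6].
The resulting 27×18 matrix has rank 17, and its Smith normal form has invariant factors (1,1,1,1,1,1,1,1,1,1,1,1,1,1,1,1,1).

From H_k ≅ ker(∂_k) / im(∂_{k+1}) we obtain:

  H_1: rank ker ∂_1 − rank ∂_2 = (27 − 8) − 17 = 2, and the invariant factors of ∂_2 are all 1, so H_1 ≅ Z^2.

H_1 ≅ Z^2.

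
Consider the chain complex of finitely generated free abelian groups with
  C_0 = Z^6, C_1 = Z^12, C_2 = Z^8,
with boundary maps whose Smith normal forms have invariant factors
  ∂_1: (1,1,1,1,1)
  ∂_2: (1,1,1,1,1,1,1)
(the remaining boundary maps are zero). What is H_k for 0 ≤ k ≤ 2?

H_0 ≅ Z,  H_1 = 0,  H_2 ≅ Z.

H_0: b_0 = 6 − 0 − 5 = 1; torsion from ∂_1 factors > 1: none. So H_0 ≅ Z.
H_1: b_1 = 12 − 5 − 7 = 0; torsion from ∂_2 factors > 1: none. So H_1 ≅ 0.
H_2: b_2 = 8 − 7 − 0 = 1; torsion from ∂_3 factors > 1: none. So H_2 ≅ Z.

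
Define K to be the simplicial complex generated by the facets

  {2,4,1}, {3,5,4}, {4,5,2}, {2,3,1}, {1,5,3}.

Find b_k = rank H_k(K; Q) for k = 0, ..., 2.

We work with the vertex ordering 1 < 2 < 3 < 4 < 5. The simplices of K, each written with vertices in increasing order, are:

  0-simplices (5): [1], [2], [3], [4], [5]
  1-simplices (10): [1,2], [1,3], [1,4], [1,5], [2,3], [2,4], [2,5], [3,4], [3,5], [4,5]
  2-simplices (5): [1,2,3], [1,2,4], [1,3,5], [2,4,5], [3,4,5]

so the chain groups are C_0 ≅ Z^5, C_1 ≅ Z^10, C_2 ≅ Z^5.

∂_1: C_1 → C_0 maps an edge to its endpoints' difference, ∂[p,q] = q − p. For instance
  ∂[1,2] = [2] − [1].
This gives a 5×10 integer matrix of rank 4; reducing to Smith normal form yields diagonal entries (1,1,1,1).

The boundary map ∂_2: C_2 → C_1 acts by ∂[p,q,r] = [q,r] − [p,r] + [p,q]. For instance
  ∂[1,2,3] = [2,3] − [1,3] + [1,2],
  ∂[3,4,5] = [4,5] − [3,5] + [3,4].
The 10×5 boundary matrix has rank 5 and Smith normal form diag(1,1,1,1,1).

Now H_k = ker ∂_k / im ∂_{k+1}, so:

  H_0: rank C_0 − rank ∂_1 = 5 − 4 = 1, and the invariant factors of ∂_1 are all 1, so H_0 ≅ Z.
  H_1: rank ker ∂_1 − rank ∂_2 = (10 − 4) − 5 = 1, and the invariant factors of ∂_2 are all 1, so H_1 ≅ Z.
  H_2: rank ker ∂_2 − rank ∂_3 = (5 − 5) − 0 = 0, and there is no ∂_3, so H_2 ≅ 0.

Hence the Betti numbers are b_0 = 1, b_1 = 1, b_2 = 0.

b_0 = 1, b_1 = 1, b_2 = 0.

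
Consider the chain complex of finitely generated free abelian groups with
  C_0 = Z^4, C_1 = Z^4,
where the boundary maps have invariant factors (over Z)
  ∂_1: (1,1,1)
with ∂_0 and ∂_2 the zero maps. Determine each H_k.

H_0 ≅ Z,  H_1 ≅ Z.

H_0: b_0 = 4 − 0 − 3 = 1; torsion from ∂_1 factors > 1: none. So H_0 ≅ Z.
H_1: b_1 = 4 − 3 − 0 = 1; torsion from ∂_2 factors > 1: none. So H_1 ≅ Z.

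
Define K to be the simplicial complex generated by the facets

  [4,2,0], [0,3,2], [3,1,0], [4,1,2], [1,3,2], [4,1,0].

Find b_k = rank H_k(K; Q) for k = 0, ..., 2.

b_0 = 1, b_1 = 0, b_2 = 1.

We work with the vertex ordering 0 < 1 < 2 < 3 < 4. The simplices of K, each written with vertices in increasing order, are:

  0-simplices (5): [0], [1], [2], [3], [4]
  1-simplices (9): [0,1], [0,2], [0,3], [0,4], [1,2], [1,3], [1,4], [2,3], [2,4]
  2-simplices (6): [0,1,3], [0,1,4], [0,2,3], [0,2,4], [1,2,3], [1,2,4]

giving chain groups C_0 ≅ Z^5, C_1 ≅ Z^9, C_2 ≅ Z^6.

Boundary ∂_1: C_1 → C_0 sends each edge [p,q] (with p < q) to q − p.
The resulting 5×9 matrix has rank 4, and its Smith normal form has invariant factors (1,1,1,1).

The boundary map ∂_2: C_2 → C_1 sends each 2-simplex [p,q,r] to [q,r] − [p,r] + [p,q]. For instance
  ∂[0,2,3] = [2,3] − [0,3] + [0,2],
  ∂[0,1,4] = [1,4] − [0,4] + [0,1].
The 9×6 boundary matrix has rank 5 and Smith normal form diag(1,1,1,1,1).

Now H_k = ker ∂_k / im ∂_{k+1}, so:

  H_0: rank C_0 − rank ∂_1 = 5 − 4 = 1, and the invariant factors of ∂_1 are all 1, so H_0 = Z.
  H_1: rank ker ∂_1 − rank ∂_2 = (9 − 4) − 5 = 0, and the invariant factors of ∂_2 are all 1, so H_1 = 0.
  H_2: rank ker ∂_2 − rank ∂_3 = (6 − 5) − 0 = 1, and there is no ∂_3, so H_2 = Z.

Hence the Betti numbers are b_0 = 1, b_1 = 0, b_2 = 1.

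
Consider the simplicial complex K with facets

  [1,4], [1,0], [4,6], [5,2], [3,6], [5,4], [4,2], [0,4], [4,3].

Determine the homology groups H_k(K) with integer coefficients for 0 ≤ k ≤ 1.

H_0 = Z,  H_1 = Z^3.

K has 7 vertices, 9 edges.
rank ∂_0 = 0, rank ∂_1 = 6 ⇒ b_0 = 7 − 0 − 6 = 1; all invariant factors of ∂_1 are 1 so no torsion. So H_0 ≅ Z.
rank ∂_1 = 6, rank ∂_2 = 0 ⇒ b_1 = 9 − 6 − 0 = 3. So H_1 ≅ Z^3.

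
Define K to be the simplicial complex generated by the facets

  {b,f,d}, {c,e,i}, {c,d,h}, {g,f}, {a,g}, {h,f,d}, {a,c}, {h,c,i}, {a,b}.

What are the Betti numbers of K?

b_0 = 1, b_1 = 2, b_2 = 0.

We work with the vertex ordering a < b < c < d < e < f < g < h < i. The simplices of K, each written with vertices in increasing order, are:

  0-simplices (9): a, b, c, d, e, f, g, h, i
  1-simplices (15): ab, ac, ag, bd, bf, cd, ce, ch, ci, df, dh, ei, fg, fh, hi
  2-simplices (5): bdf, cdh, cei, chi, dfh

so the chain groups are C_0 ≅ Z^9, C_1 ≅ Z^15, C_2 ≅ Z^5.

The boundary map ∂_1: C_1 → C_0 sends each edge [p,q] (with p < q) to q − p. For instance
  ∂ab = b − a.
This gives a 9×15 integer matrix of rank 8; reducing to Smith normal form yields diagonal entries (1,1,1,1,1,1,1,1).

∂_2: C_2 → C_1 acts by ∂[p,q,r] = [q,r] − [p,r] + [p,q]. For instance
  ∂cei = ei − ci + ce,
  ∂bdf = df − bf + bd.
As a 15×5 matrix over Z this has rank 5, with invariant factors (1,1,1,1,1).

Reading off H_k = ker ∂_k / im ∂_{k+1}:

  H_0: rank C_0 − rank ∂_1 = 9 − 8 = 1, and the invariant factors of ∂_1 are all 1, so H_0 = Z.
  H_1: rank ker ∂_1 − rank ∂_2 = (15 − 8) − 5 = 2, and the invariant factors of ∂_2 are all 1, so H_1 = Z^2.
  H_2: rank ker ∂_2 − rank ∂_3 = (5 − 5) − 0 = 0, and there is no ∂_3, so H_2 = 0.

Hence the Betti numbers are b_0 = 1, b_1 = 2, b_2 = 0.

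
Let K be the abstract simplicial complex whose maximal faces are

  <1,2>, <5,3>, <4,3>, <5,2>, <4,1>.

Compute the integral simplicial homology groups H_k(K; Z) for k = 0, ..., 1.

H_0 ≅ Z,  H_1 ≅ Z.

We work with the vertex ordering 1 < 2 < 3 < 4 < 5. The simplices of K, each written with vertices in increasing order, are:

  0-simplices (5): [1], [2], [3], [4], [5]
  1-simplices (5): [1,2], [1,4], [2,5], [3,4], [3,5]

so the chain groups are C_0 ≅ Z^5, C_1 ≅ Z^5.

Boundary ∂_1: C_1 → C_0 maps an edge to its endpoints' difference, ∂[p,q] = q − p. For instance
  ∂[3,5] = [5] − [3].
As a 5×5 matrix over Z this has rank 4, with invariant factors (1,1,1,1).

From H_k ≅ ker(∂_k) / im(∂_{k+1}) we obtain:

  H_0: rank C_0 − rank ∂_1 = 5 − 4 = 1, and the invariant factors of ∂_1 are all 1, so H_0 ≅ Z.
  H_1: rank ker ∂_1 − rank ∂_2 = (5 − 4) − 0 = 1, and there is no ∂_2, so H_1 ≅ Z.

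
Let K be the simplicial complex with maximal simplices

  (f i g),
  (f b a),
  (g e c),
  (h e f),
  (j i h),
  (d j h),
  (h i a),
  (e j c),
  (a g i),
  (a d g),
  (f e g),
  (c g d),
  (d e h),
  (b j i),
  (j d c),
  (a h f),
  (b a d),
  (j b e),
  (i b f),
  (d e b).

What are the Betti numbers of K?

We work with the vertex ordering a < b < c < d < e < f < g < h < i < j. The simplices of K, each written with vertices in increasing order, are:

  0-simplices (10): a, b, c, d, e, f, g, h, i, j
  1-simplices (30): ab, ad, af, ag, ah, ai, bd, be, bf, bi, bj, cd, ce, cg, cj, de, dg, dh, dj, ef, eg, eh, ej, fg, fh, fi, gi, hi, hj, ij
  2-simplices (20): abd, abf, adg, afh, agi, ahi, bde, bej, bfi, bij, cdg, cdj, ceg, cej, deh, dhj, efg, efh, fgi, hij

so the chain groups are C_0 ≅ Z^10, C_1 ≅ Z^30, C_2 ≅ Z^20.

∂_1: C_1 → C_0 is given by ∂[p,q] = [q] − [p]. For instance
  ∂hj = j − h.
The resulting 10×30 matrix has rank 9, and its Smith normal form has invariant factors (1,1,1,1,1,1,1,1,1).

The boundary map ∂_2: C_2 → C_1 sends each 2-simplex [p,q,r] to [q,r] − [p,r] + [p,q]. For instance
  ∂efh = fh − eh + ef,
  ∂agi = gi − ai + ag.
The resulting 30×20 matrix has rank 20, and its Smith normal form has invariant factors (1,1,1,1,1,1,1,1,1,1,1,1,1,1,1,1,1,1,1,2).

From H_k ≅ ker(∂_k) / im(∂_{k+1}) we obtain:

  H_0: rank C_0 − rank ∂_1 = 10 − 9 = 1, and the invariant factors of ∂_1 are all 1, so H_0 ≅ Z.
  H_1: rank ker ∂_1 − rank ∂_2 = (30 − 9) − 20 = 1, and ∂_2 has invariant factor 2 > 1, so H_1 ≅ Z × Z/2.
  H_2: rank ker ∂_2 − rank ∂_3 = (20 − 20) − 0 = 0, and there is no ∂_3, so H_2 ≅ 0.

As a check, the Euler characteristic is 10 − 30 + 20 = 0, which agrees with 1 − 1 + 0 = 0.
(K is a triangulation of the Klein bottle.)

Hence the Betti numbers are b_0 = 1, b_1 = 1, b_2 = 0.

b_0 = 1, b_1 = 1, b_2 = 0.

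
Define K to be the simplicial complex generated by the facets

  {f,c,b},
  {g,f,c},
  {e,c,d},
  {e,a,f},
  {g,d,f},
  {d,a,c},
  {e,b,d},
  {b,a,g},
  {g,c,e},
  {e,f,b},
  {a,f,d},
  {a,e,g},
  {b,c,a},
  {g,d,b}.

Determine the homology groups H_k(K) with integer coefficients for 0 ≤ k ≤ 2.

H_0 ≅ Z,  H_1 ≅ Z^2,  H_2 ≅ Z.

Fix the vertex order a < b < c < d < e < f < g and write every simplex with vertices in increasing order. Then dim K = 2 and the simplices of K are:

  0-simplices (7): a, b, c, d, e, f, g
  1-simplices (21): ab, ac, ad, ae, af, ag, bc, bd, be, bf, bg, cd, ce, cf, cg, de, df, dg, ef, eg, fg
  2-simplices (14): abc, abg, acd, adf, aef, aeg, bcf, bde, bdg, bef, cde, ceg, cfg, dfg

so the chain groups are C_0 ≅ Z^7, C_1 ≅ Z^21, C_2 ≅ Z^14.

Boundary ∂_1: C_1 → C_0 is given by ∂[p,q] = [q] − [p]. For instance
  ∂eg = g − e.
The 7×21 boundary matrix has rank 6 and Smith normal form diag(1,1,1,1,1,1).

The boundary map ∂_2: C_2 → C_1 acts by ∂[p,q,r] = [q,r] − [p,r] + [p,q]. For instance
  ∂cde = de − ce + cd,
  ∂bde = de − be + bd.
As a 21×14 matrix over Z this has rank 13, with invariant factors (1,1,1,1,1,1,1,1,1,1,1,1,1).

Now H_k = ker ∂_k / im ∂_{k+1}, so:

  H_0: rank C_0 − rank ∂_1 = 7 − 6 = 1, and the invariant factors of ∂_1 are all 1, so H_0 ≅ Z.
  H_1: rank ker ∂_1 − rank ∂_2 = (21 − 6) − 13 = 2, and the invariant factors of ∂_2 are all 1, so H_1 ≅ Z^2.
  H_2: rank ker ∂_2 − rank ∂_3 = (14 − 13) − 0 = 1, and there is no ∂_3, so H_2 ≅ Z.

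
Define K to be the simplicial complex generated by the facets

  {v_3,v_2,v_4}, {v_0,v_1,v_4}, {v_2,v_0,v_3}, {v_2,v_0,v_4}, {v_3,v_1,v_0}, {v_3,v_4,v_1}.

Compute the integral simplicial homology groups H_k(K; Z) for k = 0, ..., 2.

Fix the vertex order v_0 < v_1 < v_2 < v_3 < v_4 and write every simplex with vertices in increasing order. Then dim K = 2 and the simplices of K are:

  0-simplices (5): [v_0], [v_1], [v_2], [v_3], [v_4]
  1-simplices (9): [v_0,v_1], [v_0,v_2], [v_0,v_3], [v_0,v_4], [v_1,v_3], [v_1,v_4], [v_2,v_3], [v_2,v_4], [v_3,v_4]
  2-simplices (6): [v_0,v_1,v_3], [v_0,v_1,v_4], [v_0,v_2,v_3], [v_0,v_2,v_4], [v_1,v_3,v_4], [v_2,v_3,v_4]

giving chain groups C_0 ≅ Z^5, C_1 ≅ Z^9, C_2 ≅ Z^6.

The boundary map ∂_1: C_1 → C_0 sends each edge [p,q] (with p < q) to q − p. For instance
  ∂[v_2,v_3] = [v_3] − [v_2].
As a 5×9 matrix over Z this has rank 4, with invariant factors (1,1,1,1).

Boundary ∂_2: C_2 → C_1 sends each 2-simplex [p,q,r] to [q,r] − [p,r] + [p,q]. For instance
  ∂[v_0,v_2,v_4] = [v_2,v_4] − [v_0,v_4] + [v_0,v_2],
  ∂[v_2,v_3,v_4] = [v_3,v_4] − [v_2,v_4] + [v_2,v_3].
As a 9×6 matrix over Z this has rank 5, with invariant factors (1,1,1,1,1).

Now H_k = ker ∂_k / im ∂_{k+1}, so:

  H_0: rank C_0 − rank ∂_1 = 5 − 4 = 1, and the invariant factors of ∂_1 are all 1, so H_0 ≅ Z.
  H_1: rank ker ∂_1 − rank ∂_2 = (9 − 4) − 5 = 0, and the invariant factors of ∂_2 are all 1, so H_1 ≅ 0.
  H_2: rank ker ∂_2 − rank ∂_3 = (6 − 5) − 0 = 1, and there is no ∂_3, so H_2 ≅ Z.

H_0 ≅ Z,  H_1 = 0,  H_2 ≅ Z.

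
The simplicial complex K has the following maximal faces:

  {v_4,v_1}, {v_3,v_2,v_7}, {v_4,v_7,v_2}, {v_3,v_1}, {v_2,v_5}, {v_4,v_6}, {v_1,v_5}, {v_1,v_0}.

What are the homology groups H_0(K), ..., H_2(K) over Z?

Fix the vertex order v_0 < v_1 < v_2 < v_3 < v_4 < v_5 < v_6 < v_7 and write every simplex with vertices in increasing order. Then dim K = 2 and the simplices of K are:

  0-simplices (8): [v_0], [v_1], [v_2], [v_3], [v_4], [v_5], [v_6], [v_7]
  1-simplices (11): [v_0,v_1], [v_1,v_3], [v_1,v_4], [v_1,v_5], [v_2,v_3], [v_2,v_4], [v_2,v_5], [v_2,v_7], [v_3,v_7], [v_4,v_6], [v_4,v_7]
  2-simplices (2): [v_2,v_3,v_7], [v_2,v_4,v_7]

so the chain groups are C_0 ≅ Z^8, C_1 ≅ Z^11, C_2 ≅ Z^2.

Boundary ∂_1: C_1 → C_0 maps an edge to its endpoints' difference, ∂[p,q] = q − p. For instance
  ∂[v_2,v_4] = [v_4] − [v_2].
As a 8×11 matrix over Z this has rank 7, with invariant factors (1,1,1,1,1,1,1).

The boundary map ∂_2: C_2 → C_1 sends each 2-simplex [p,q,r] to [q,r] − [p,r] + [p,q]. For instance
  ∂[v_2,v_4,v_7] = [v_4,v_7] − [v_2,v_7] + [v_2,v_4],
  ∂[v_2,v_3,v_7] = [v_3,v_7] − [v_2,v_7] + [v_2,v_3].
This gives a 11×2 integer matrix of rank 2; reducing to Smith normal form yields diagonal entries (1,1).

Reading off H_k = ker ∂_k / im ∂_{k+1}:

  H_0: rank C_0 − rank ∂_1 = 8 − 7 = 1, and the invariant factors of ∂_1 are all 1, so H_0 ≅ Z.
  H_1: rank ker ∂_1 − rank ∂_2 = (11 − 7) − 2 = 2, and the invariant factors of ∂_2 are all 1, so H_1 ≅ Z^2.
  H_2: rank ker ∂_2 − rank ∂_3 = (2 − 2) − 0 = 0, and there is no ∂_3, so H_2 ≅ 0.

As a check, the Euler characteristic is 8 − 11 + 2 = -1, which agrees with 1 − 2 + 0 = -1.

H_0 = Z,  H_1 = Z^2,  H_2 = 0.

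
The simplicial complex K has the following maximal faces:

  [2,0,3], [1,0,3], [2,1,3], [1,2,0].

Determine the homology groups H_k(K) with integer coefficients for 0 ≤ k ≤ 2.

Order the vertices as 0 < 1 < 2 < 3. Listing each simplex with vertices in this order, K has dimension 2 with simplices:

  0-simplices (4): [0], [1], [2], [3]
  1-simplices (6): [0,1], [0,2], [0,3], [1,2], [1,3], [2,3]
  2-simplices (4): [0,1,2], [0,1,3], [0,2,3], [1,2,3]

so the chain groups are C_0 ≅ Z^4, C_1 ≅ Z^6, C_2 ≅ Z^4.

Boundary ∂_1: C_1 → C_0 is given by ∂[p,q] = [q] − [p]. For instance
  ∂[1,2] = [2] − [1].
The resulting 4×6 matrix has rank 3, and its Smith normal form has invariant factors (1,1,1).

Boundary ∂_2: C_2 → C_1 acts by ∂[p,q,r] = [q,r] − [p,r] + [p,q]. For instance
  ∂[0,1,2] = [1,2] − [0,2] + [0,1],
  ∂[0,2,3] = [2,3] − [0,3] + [0,2].
As a 6×4 matrix over Z this has rank 3, with invariant factors (1,1,1).

Reading off H_k = ker ∂_k / im ∂_{k+1}:

  H_0: rank C_0 − rank ∂_1 = 4 − 3 = 1, and the invariant factors of ∂_1 are all 1, so H_0 ≅ Z.
  H_1: rank ker ∂_1 − rank ∂_2 = (6 − 3) − 3 = 0, and the invariant factors of ∂_2 are all 1, so H_1 ≅ 0.
  H_2: rank ker ∂_2 − rank ∂_3 = (4 − 3) − 0 = 1, and there is no ∂_3, so H_2 ≅ Z.

H_0 ≅ Z,  H_1 = 0,  H_2 ≅ Z.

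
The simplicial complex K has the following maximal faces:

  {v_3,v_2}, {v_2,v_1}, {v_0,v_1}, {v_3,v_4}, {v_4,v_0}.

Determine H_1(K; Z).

H_1 ≅ Z.

Take the total order v_0 < v_1 < v_2 < v_3 < v_4 on the vertex set. Then K (dimension 1) consists of the simplices:

  0-simplices (5): [v_0], [v_1], [v_2], [v_3], [v_4]
  1-simplices (5): [v_0,v_1], [v_0,v_4], [v_1,v_2], [v_2,v_3], [v_3,v_4]

Hence C_0 ≅ Z^5, C_1 ≅ Z^5.

∂_1: C_1 → C_0 is given by ∂[p,q] = [q] − [p]. For instance
  ∂[v_1,v_2] = [v_2] − [v_1].
The 5×5 boundary matrix has rank 4 and Smith normal form diag(1,1,1,1).

Computing H_k = (kernel of ∂_k) / (image of ∂_{k+1}):

  H_1: rank ker ∂_1 − rank ∂_2 = (5 − 4) − 0 = 1, and there is no ∂_2, so H_1 = Z.

(K is a triangulation of the circle S^1.)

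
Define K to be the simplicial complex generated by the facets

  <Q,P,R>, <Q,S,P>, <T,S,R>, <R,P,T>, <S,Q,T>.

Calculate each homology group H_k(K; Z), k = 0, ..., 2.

H_0 = Z,  H_1 = Z,  H_2 = 0.

Order the vertices as P < Q < R < S < T. Listing each simplex with vertices in this order, K has dimension 2 with simplices:

  0-simplices (5): P, Q, R, S, T
  1-simplices (10): PQ, PR, PS, PT, QR, QS, QT, RS, RT, ST
  2-simplices (5): PQR, PQS, PRT, QST, RST

giving chain groups C_0 ≅ Z^5, C_1 ≅ Z^10, C_2 ≅ Z^5.

Boundary ∂_1: C_1 → C_0 maps an edge to its endpoints' difference, ∂[p,q] = q − p.
The 5×10 boundary matrix has rank 4 and Smith normal form diag(1,1,1,1).

∂_2: C_2 → C_1 maps a triangle to the signed sum of its edges. For instance
  ∂RST = ST − RT + RS,
  ∂PQR = QR − PR + PQ.
As a 10×5 matrix over Z this has rank 5, with invariant factors (1,1,1,1,1).

Reading off H_k = ker ∂_k / im ∂_{k+1}:

  H_0: rank C_0 − rank ∂_1 = 5 − 4 = 1, and the invariant factors of ∂_1 are all 1, so H_0 = Z.
  H_1: rank ker ∂_1 − rank ∂_2 = (10 − 4) − 5 = 1, and the invariant factors of ∂_2 are all 1, so H_1 = Z.
  H_2: rank ker ∂_2 − rank ∂_3 = (5 − 5) − 0 = 0, and there is no ∂_3, so H_2 = 0.

As a check, the Euler characteristic is 5 − 10 + 5 = 0, which agrees with 1 − 1 + 0 = 0.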